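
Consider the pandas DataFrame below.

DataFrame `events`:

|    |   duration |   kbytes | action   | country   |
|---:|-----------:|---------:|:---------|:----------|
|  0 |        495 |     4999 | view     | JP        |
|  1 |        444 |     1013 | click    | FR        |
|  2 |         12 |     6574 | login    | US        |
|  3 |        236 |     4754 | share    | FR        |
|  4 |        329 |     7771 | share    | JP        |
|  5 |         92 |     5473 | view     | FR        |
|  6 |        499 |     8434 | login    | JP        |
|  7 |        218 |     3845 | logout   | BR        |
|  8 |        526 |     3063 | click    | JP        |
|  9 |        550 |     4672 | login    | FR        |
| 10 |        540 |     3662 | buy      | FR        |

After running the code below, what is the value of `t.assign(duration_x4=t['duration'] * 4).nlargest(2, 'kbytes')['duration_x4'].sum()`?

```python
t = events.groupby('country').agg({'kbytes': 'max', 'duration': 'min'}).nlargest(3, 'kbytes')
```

group by country: max(kbytes), min(duration):
         kbytes  duration
country                  
BR         3845       218
FR         5473        92
JP         8434       329
US         6574        12
take 3 rows with largest kbytes:
         kbytes  duration
country                  
JP         8434       329
US         6574        12
FR         5473        92
add column duration_x4 = t['duration'] * 4:
         kbytes  duration  duration_x4
country                               
JP         8434       329         1316
US         6574        12           48
FR         5473        92          368
take 2 rows with largest kbytes:
         kbytes  duration  duration_x4
country                               
JP         8434       329         1316
US         6574        12           48

1364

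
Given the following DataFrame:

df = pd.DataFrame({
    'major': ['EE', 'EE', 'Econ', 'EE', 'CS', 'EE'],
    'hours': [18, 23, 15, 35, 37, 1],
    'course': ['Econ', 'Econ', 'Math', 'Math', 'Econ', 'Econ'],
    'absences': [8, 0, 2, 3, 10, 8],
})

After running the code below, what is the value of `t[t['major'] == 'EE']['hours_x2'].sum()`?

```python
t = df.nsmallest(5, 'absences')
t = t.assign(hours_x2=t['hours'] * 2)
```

take 5 rows with smallest absences:
  major  hours course  absences
1    EE     23   Econ         0
2  Econ     15   Math         2
3    EE     35   Math         3
0    EE     18   Econ         8
5    EE      1   Econ         8
add column hours_x2 = t['hours'] * 2:
  major  hours course  absences  hours_x2
1    EE     23   Econ         0        46
2  Econ     15   Math         2        30
3    EE     35   Math         3        70
0    EE     18   Econ         8        36
5    EE      1   Econ         8         2
filter rows where major == 'EE':
  major  hours course  absences  hours_x2
1    EE     23   Econ         0        46
3    EE     35   Math         3        70
0    EE     18   Econ         8        36
5    EE      1   Econ         8         2
The sum of column 'hours_x2' is 154.

154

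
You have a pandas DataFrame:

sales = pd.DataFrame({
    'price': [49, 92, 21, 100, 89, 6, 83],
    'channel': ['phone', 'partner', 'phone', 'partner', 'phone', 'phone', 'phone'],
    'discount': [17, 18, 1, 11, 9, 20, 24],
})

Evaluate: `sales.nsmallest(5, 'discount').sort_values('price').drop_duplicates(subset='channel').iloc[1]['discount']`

take 5 rows with smallest discount:
   price  channel  discount
2     21    phone         1
4     89    phone         9
3    100  partner        11
0     49    phone        17
1     92  partner        18
sort by price:
   price  channel  discount
2     21    phone         1
0     49    phone        17
4     89    phone         9
1     92  partner        18
3    100  partner        11
drop duplicate channel (keep=first):
   price  channel  discount
2     21    phone         1
1     92  partner        18

18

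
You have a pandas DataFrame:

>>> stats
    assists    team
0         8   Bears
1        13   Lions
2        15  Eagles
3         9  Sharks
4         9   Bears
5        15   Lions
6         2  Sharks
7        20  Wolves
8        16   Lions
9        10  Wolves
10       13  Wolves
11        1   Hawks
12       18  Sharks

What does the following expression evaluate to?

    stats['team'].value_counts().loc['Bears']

2

value_counts of team:
team
Lions     3
Sharks    3
Wolves    3
Bears     2
Eagles    1
Hawks     1
Name: count, dtype: int64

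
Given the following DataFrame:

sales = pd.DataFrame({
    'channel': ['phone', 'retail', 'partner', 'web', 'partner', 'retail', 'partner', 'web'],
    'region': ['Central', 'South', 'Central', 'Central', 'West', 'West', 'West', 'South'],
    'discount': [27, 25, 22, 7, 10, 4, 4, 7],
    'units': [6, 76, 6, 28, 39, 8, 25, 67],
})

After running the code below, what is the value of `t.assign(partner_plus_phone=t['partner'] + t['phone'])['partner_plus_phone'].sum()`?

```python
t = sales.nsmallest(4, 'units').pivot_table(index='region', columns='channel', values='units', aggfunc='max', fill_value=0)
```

37

take 4 rows with smallest units:
   channel   region  discount  units
0    phone  Central        27      6
2  partner  Central        22      6
5   retail     West         4      8
6  partner     West         4     25
pivot: rows=region, cols=channel, max(units):
channel  partner  phone  retail
region                         
Central        6      6       0
West          25      0       8
add column partner_plus_phone = t['partner'] + t['phone']:
channel  partner  phone  retail  partner_plus_phone
region                                             
Central        6      6       0                  12
West          25      0       8                  25
sum of column 'partner_plus_phone' → 37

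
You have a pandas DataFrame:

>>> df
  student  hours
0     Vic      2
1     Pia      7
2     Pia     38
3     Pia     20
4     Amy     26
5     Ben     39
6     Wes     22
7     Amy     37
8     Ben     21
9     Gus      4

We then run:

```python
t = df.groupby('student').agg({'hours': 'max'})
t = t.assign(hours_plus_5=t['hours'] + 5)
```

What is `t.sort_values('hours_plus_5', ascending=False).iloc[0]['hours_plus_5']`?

group by student, max of hours:
         hours
student       
Amy         37
Ben         39
Gus          4
Pia         38
Vic          2
Wes         22
add column hours_plus_5 = t['hours'] + 5:
         hours  hours_plus_5
student                     
Amy         37            42
Ben         39            44
Gus          4             9
Pia         38            43
Vic          2             7
Wes         22            27
sort by hours_plus_5 descending:
         hours  hours_plus_5
student                     
Ben         39            44
Pia         38            43
Amy         37            42
Wes         22            27
Gus          4             9
Vic          2             7

44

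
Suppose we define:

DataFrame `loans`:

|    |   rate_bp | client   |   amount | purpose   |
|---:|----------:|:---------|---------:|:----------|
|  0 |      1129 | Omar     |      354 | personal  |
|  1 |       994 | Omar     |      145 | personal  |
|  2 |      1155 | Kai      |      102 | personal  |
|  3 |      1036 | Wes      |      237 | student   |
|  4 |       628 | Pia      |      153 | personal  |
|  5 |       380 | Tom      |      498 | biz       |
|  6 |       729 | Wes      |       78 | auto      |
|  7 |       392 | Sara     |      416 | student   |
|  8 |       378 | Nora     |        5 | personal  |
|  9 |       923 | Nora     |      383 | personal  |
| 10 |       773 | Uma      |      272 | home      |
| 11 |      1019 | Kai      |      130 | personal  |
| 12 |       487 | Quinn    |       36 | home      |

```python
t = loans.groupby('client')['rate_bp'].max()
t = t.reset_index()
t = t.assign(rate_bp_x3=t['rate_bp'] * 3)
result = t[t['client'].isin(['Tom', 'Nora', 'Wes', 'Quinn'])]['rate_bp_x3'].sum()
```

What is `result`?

8478

group by client, max of rate_bp:
client
Kai      1155
Nora      923
Omar     1129
Pia       628
Quinn     487
Sara      392
Tom       380
Uma       773
Wes      1036
Name: rate_bp, dtype: int64
reset_index():
  client  rate_bp
0    Kai     1155
1   Nora      923
2   Omar     1129
3    Pia      628
4  Quinn      487
5   Sara      392
6    Tom      380
7    Uma      773
8    Wes     1036
add column rate_bp_x3 = t['rate_bp'] * 3:
  client  rate_bp  rate_bp_x3
0    Kai     1155        3465
1   Nora      923        2769
2   Omar     1129        3387
3    Pia      628        1884
4  Quinn      487        1461
5   Sara      392        1176
6    Tom      380        1140
7    Uma      773        2319
8    Wes     1036        3108
filter rows where client in ['Tom', 'Nora', 'Wes', 'Quinn']:
  client  rate_bp  rate_bp_x3
1   Nora      923        2769
4  Quinn      487        1461
6    Tom      380        1140
8    Wes     1036        3108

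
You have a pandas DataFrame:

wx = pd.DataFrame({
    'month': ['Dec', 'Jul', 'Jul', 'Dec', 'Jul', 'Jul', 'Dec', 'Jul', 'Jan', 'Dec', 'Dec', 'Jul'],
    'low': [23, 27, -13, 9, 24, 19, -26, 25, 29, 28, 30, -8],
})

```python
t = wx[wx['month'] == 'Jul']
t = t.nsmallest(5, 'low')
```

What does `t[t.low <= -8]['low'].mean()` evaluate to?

filter rows where month == 'Jul':
   month  low
1    Jul   27
2    Jul  -13
4    Jul   24
5    Jul   19
7    Jul   25
11   Jul   -8
take 5 rows with smallest low:
   month  low
2    Jul  -13
11   Jul   -8
5    Jul   19
4    Jul   24
7    Jul   25
filter rows where low <= -8:
   month  low
2    Jul  -13
11   Jul   -8
Finally, mean of column 'low' = -10.5.

-10.5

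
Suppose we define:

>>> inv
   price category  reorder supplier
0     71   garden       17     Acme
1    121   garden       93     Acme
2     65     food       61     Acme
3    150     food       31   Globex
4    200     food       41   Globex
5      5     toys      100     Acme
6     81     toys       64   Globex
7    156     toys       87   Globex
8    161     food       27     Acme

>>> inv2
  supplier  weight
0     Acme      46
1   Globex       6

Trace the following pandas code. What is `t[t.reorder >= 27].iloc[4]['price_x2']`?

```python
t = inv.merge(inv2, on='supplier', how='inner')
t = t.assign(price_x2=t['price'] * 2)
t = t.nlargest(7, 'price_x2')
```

merge on 'supplier' (how='inner') → 9 rows:
   price category  reorder supplier  weight
0     71   garden       17     Acme      46
1    121   garden       93     Acme      46
2     65     food       61     Acme      46
3    150     food       31   Globex       6
4    200     food       41   Globex       6
5      5     toys      100     Acme      46
6     81     toys       64   Globex       6
7    156     toys       87   Globex       6
8    161     food       27     Acme      46
add column price_x2 = t['price'] * 2:
   price category  reorder supplier  weight  price_x2
0     71   garden       17     Acme      46       142
1    121   garden       93     Acme      46       242
2     65     food       61     Acme      46       130
3    150     food       31   Globex       6       300
4    200     food       41   Globex       6       400
5      5     toys      100     Acme      46        10
6     81     toys       64   Globex       6       162
7    156     toys       87   Globex       6       312
8    161     food       27     Acme      46       322
take 7 rows with largest price_x2:
   price category  reorder supplier  weight  price_x2
4    200     food       41   Globex       6       400
8    161     food       27     Acme      46       322
7    156     toys       87   Globex       6       312
3    150     food       31   Globex       6       300
1    121   garden       93     Acme      46       242
6     81     toys       64   Globex       6       162
0     71   garden       17     Acme      46       142
filter rows where reorder >= 27:
   price category  reorder supplier  weight  price_x2
4    200     food       41   Globex       6       400
8    161     food       27     Acme      46       322
7    156     toys       87   Globex       6       312
3    150     food       31   Globex       6       300
1    121   garden       93     Acme      46       242
6     81     toys       64   Globex       6       162
Reading off the value at position 4, column 'price_x2', we get 242.

242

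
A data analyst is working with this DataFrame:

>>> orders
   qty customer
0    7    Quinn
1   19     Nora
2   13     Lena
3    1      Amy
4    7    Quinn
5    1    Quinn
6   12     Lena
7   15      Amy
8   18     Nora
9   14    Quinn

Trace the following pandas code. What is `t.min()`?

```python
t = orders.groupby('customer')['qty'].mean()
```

group by customer, mean of qty:
customer
Amy       8.00
Lena     12.50
Nora     18.50
Quinn     7.25
Name: qty, dtype: float64
Reading off the min of the resulting series, we get 7.25.

7.25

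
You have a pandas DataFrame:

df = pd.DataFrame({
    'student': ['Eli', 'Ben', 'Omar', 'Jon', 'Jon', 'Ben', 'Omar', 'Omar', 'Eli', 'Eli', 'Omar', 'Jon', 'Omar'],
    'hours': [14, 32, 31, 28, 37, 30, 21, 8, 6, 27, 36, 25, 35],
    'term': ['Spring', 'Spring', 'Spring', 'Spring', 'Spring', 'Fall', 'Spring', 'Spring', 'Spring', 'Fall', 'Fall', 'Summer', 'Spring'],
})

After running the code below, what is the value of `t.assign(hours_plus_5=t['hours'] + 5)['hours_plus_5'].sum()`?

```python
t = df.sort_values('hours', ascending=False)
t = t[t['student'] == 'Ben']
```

sort by hours descending:
   student  hours    term
4      Jon     37  Spring
10    Omar     36    Fall
12    Omar     35  Spring
1      Ben     32  Spring
2     Omar     31  Spring
5      Ben     30    Fall
3      Jon     28  Spring
9      Eli     27    Fall
11     Jon     25  Summer
6     Omar     21  Spring
0      Eli     14  Spring
7     Omar      8  Spring
8      Eli      6  Spring
filter rows where student == 'Ben':
  student  hours    term
1     Ben     32  Spring
5     Ben     30    Fall
add column hours_plus_5 = t['hours'] + 5:
  student  hours    term  hours_plus_5
1     Ben     32  Spring            37
5     Ben     30    Fall            35
Hence 72.

72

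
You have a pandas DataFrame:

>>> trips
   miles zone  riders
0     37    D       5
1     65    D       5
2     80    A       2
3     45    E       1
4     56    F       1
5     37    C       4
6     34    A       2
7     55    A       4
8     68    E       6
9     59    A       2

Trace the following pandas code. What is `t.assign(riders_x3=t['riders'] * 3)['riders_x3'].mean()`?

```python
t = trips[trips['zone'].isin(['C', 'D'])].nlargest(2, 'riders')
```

15.0

filter rows where zone in ['C', 'D']:
   miles zone  riders
0     37    D       5
1     65    D       5
5     37    C       4
take 2 rows with largest riders:
   miles zone  riders
0     37    D       5
1     65    D       5
add column riders_x3 = t['riders'] * 3:
   miles zone  riders  riders_x3
0     37    D       5         15
1     65    D       5         15
Then the mean of column 'riders_x3': 15.0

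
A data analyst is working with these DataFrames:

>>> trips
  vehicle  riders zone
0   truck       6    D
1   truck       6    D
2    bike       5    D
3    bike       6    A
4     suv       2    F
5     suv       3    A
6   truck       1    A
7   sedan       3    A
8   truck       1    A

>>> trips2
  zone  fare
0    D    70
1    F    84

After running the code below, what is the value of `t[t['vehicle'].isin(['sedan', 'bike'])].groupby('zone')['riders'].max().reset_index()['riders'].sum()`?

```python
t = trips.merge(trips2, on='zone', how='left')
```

merge on 'zone' (how='left') → 9 rows:
  vehicle  riders zone  fare
0   truck       6    D  70.0
1   truck       6    D  70.0
2    bike       5    D  70.0
3    bike       6    A   NaN
4     suv       2    F  84.0
5     suv       3    A   NaN
6   truck       1    A   NaN
7   sedan       3    A   NaN
8   truck       1    A   NaN
filter rows where vehicle in ['sedan', 'bike']:
  vehicle  riders zone  fare
2    bike       5    D  70.0
3    bike       6    A   NaN
7   sedan       3    A   NaN
group by zone, max of riders:
zone
A    6
D    5
Name: riders, dtype: int64
reset_index():
  zone  riders
0    A       6
1    D       5
Finally, sum of column 'riders' = 11.

11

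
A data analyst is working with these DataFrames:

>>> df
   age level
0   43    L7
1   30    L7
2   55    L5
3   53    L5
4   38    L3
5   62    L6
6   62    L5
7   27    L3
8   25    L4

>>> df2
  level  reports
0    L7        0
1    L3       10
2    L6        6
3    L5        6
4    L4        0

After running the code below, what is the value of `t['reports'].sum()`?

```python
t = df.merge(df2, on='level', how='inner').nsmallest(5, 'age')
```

20

merge on 'level' (how='inner') → 9 rows:
   age level  reports
0   43    L7        0
1   30    L7        0
2   55    L5        6
3   53    L5        6
4   38    L3       10
5   62    L6        6
6   62    L5        6
7   27    L3       10
8   25    L4        0
take 5 rows with smallest age:
   age level  reports
8   25    L4        0
7   27    L3       10
1   30    L7        0
4   38    L3       10
0   43    L7        0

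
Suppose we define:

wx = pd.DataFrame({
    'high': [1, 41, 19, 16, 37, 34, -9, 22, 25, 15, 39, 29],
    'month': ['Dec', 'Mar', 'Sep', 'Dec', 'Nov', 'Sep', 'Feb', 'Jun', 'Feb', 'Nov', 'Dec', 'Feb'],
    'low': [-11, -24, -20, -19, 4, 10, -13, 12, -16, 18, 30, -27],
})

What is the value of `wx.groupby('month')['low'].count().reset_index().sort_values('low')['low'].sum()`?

group by month, count of low:
month
Dec    3
Feb    3
Jun    1
Mar    1
Nov    2
Sep    2
Name: low, dtype: int64
reset_index():
  month  low
0   Dec    3
1   Feb    3
2   Jun    1
3   Mar    1
4   Nov    2
5   Sep    2
sort by low:
  month  low
2   Jun    1
3   Mar    1
4   Nov    2
5   Sep    2
0   Dec    3
1   Feb    3
Finally, sum of column 'low' = 12.

12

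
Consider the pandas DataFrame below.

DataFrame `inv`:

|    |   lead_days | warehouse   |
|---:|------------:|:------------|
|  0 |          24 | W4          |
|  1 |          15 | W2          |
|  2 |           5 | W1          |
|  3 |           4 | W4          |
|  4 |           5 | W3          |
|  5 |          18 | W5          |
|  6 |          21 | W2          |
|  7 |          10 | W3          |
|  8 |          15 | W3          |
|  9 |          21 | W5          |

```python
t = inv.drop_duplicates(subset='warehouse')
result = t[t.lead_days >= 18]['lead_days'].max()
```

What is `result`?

24

drop duplicate warehouse (keep=first):
   lead_days warehouse
0         24        W4
1         15        W2
2          5        W1
4          5        W3
5         18        W5
filter rows where lead_days >= 18:
   lead_days warehouse
0         24        W4
5         18        W5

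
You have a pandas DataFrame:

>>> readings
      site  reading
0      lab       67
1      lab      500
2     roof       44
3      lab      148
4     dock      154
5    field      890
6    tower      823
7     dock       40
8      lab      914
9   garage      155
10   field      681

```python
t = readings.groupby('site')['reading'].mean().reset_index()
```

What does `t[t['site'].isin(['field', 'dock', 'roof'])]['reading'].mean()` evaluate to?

308.833333333

group by site, mean of reading:
site
dock       97.00
field     785.50
garage    155.00
lab       407.25
roof       44.00
tower     823.00
Name: reading, dtype: float64
reset_index():
     site  reading
0    dock    97.00
1   field   785.50
2  garage   155.00
3     lab   407.25
4    roof    44.00
5   tower   823.00
filter rows where site in ['field', 'dock', 'roof']:
    site  reading
0   dock     97.0
1  field    785.5
4   roof     44.0
Finally, mean of column 'reading' = 308.833333333.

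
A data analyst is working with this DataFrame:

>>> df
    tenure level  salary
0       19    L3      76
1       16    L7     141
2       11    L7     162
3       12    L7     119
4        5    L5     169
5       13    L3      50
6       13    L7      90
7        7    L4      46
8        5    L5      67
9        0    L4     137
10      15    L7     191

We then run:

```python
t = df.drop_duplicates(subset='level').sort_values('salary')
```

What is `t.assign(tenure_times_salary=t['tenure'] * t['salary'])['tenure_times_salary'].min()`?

322

drop duplicate level (keep=first):
   tenure level  salary
0      19    L3      76
1      16    L7     141
4       5    L5     169
7       7    L4      46
sort by salary:
   tenure level  salary
7       7    L4      46
0      19    L3      76
1      16    L7     141
4       5    L5     169
add column tenure_times_salary = t['tenure'] * t['salary']:
   tenure level  salary  tenure_times_salary
7       7    L4      46                  322
0      19    L3      76                 1444
1      16    L7     141                 2256
4       5    L5     169                  845
Then the min of column 'tenure_times_salary': 322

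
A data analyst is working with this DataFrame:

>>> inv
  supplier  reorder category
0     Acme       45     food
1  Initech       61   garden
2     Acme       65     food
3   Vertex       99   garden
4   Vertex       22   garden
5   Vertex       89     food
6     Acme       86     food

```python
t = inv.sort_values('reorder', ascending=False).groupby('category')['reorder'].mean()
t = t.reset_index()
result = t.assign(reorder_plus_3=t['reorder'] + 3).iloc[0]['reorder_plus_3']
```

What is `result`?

sort by reorder descending:
  supplier  reorder category
3   Vertex       99   garden
5   Vertex       89     food
6     Acme       86     food
2     Acme       65     food
1  Initech       61   garden
0     Acme       45     food
4   Vertex       22   garden
group by category, mean of reorder:
category
food      71.250000
garden    60.666667
Name: reorder, dtype: float64
reset_index():
  category    reorder
0     food  71.250000
1   garden  60.666667
add column reorder_plus_3 = t['reorder'] + 3:
  category    reorder  reorder_plus_3
0     food  71.250000       74.250000
1   garden  60.666667       63.666667
So iloc[0]['reorder_plus_3'] = 74.25.

74.25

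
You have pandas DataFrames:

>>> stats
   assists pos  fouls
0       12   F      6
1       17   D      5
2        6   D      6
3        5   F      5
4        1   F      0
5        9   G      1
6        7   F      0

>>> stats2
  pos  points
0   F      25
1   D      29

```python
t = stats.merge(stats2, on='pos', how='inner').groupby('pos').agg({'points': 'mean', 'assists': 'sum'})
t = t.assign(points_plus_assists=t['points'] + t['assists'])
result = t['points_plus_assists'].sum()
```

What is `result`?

merge on 'pos' (how='inner') → 6 rows:
   assists pos  fouls  points
0       12   F      6      25
1       17   D      5      29
2        6   D      6      29
3        5   F      5      25
4        1   F      0      25
5        7   F      0      25
group by pos: mean(points), sum(assists):
     points  assists
pos                 
D      29.0       23
F      25.0       25
add column points_plus_assists = t['points'] + t['assists']:
     points  assists  points_plus_assists
pos                                      
D      29.0       23                 52.0
F      25.0       25                 50.0

102.0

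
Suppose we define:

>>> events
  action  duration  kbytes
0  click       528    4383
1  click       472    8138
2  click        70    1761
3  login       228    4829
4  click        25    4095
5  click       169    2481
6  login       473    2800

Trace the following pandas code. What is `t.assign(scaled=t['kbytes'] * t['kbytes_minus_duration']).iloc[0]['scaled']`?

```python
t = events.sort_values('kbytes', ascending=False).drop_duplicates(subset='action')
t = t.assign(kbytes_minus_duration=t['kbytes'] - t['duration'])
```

62385908

sort by kbytes descending:
  action  duration  kbytes
1  click       472    8138
3  login       228    4829
0  click       528    4383
4  click        25    4095
6  login       473    2800
5  click       169    2481
2  click        70    1761
drop duplicate action (keep=first):
  action  duration  kbytes
1  click       472    8138
3  login       228    4829
add column kbytes_minus_duration = t['kbytes'] - t['duration']:
  action  duration  kbytes  kbytes_minus_duration
1  click       472    8138                   7666
3  login       228    4829                   4601
add column scaled = t['kbytes'] * t['kbytes_minus_duration']:
  action  duration  kbytes  kbytes_minus_duration    scaled
1  click       472    8138                   7666  62385908
3  login       228    4829                   4601  22218229
Taking the value at position 0, column 'scaled' gives 62385908.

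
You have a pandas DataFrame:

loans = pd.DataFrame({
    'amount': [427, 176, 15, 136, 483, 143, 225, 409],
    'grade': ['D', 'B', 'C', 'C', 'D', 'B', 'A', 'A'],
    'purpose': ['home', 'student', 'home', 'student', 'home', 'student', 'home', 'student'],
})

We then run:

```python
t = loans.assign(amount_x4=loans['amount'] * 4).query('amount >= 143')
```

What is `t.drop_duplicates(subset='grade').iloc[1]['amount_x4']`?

add column amount_x4 = loans['amount'] * 4:
   amount grade  purpose  amount_x4
0     427     D     home       1708
1     176     B  student        704
2      15     C     home         60
3     136     C  student        544
4     483     D     home       1932
5     143     B  student        572
6     225     A     home        900
7     409     A  student       1636
filter rows where amount >= 143:
   amount grade  purpose  amount_x4
0     427     D     home       1708
1     176     B  student        704
4     483     D     home       1932
5     143     B  student        572
6     225     A     home        900
7     409     A  student       1636
drop duplicate grade (keep=first):
   amount grade  purpose  amount_x4
0     427     D     home       1708
1     176     B  student        704
6     225     A     home        900
The value at position 1, column 'amount_x4' is 704.

704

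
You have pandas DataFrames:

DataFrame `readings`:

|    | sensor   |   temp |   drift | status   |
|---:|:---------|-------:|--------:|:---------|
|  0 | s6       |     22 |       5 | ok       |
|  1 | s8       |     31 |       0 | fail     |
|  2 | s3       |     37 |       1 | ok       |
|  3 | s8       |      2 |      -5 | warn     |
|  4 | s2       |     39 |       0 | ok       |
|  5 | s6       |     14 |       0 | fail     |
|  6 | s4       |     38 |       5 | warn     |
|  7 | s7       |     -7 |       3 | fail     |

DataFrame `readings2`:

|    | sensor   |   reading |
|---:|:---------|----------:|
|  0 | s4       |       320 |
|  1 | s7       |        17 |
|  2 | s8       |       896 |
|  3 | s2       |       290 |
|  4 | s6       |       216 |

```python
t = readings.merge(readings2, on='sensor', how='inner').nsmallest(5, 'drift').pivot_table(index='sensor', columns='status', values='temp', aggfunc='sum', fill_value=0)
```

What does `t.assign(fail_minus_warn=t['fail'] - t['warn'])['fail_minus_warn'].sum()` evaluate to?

merge on 'sensor' (how='inner') → 7 rows:
  sensor  temp  drift status  reading
0     s6    22      5     ok      216
1     s8    31      0   fail      896
2     s8     2     -5   warn      896
3     s2    39      0     ok      290
4     s6    14      0   fail      216
5     s4    38      5   warn      320
6     s7    -7      3   fail       17
take 5 rows with smallest drift:
  sensor  temp  drift status  reading
2     s8     2     -5   warn      896
1     s8    31      0   fail      896
3     s2    39      0     ok      290
4     s6    14      0   fail      216
6     s7    -7      3   fail       17
pivot: rows=sensor, cols=status, sum(temp):
status  fail  ok  warn
sensor                
s2         0  39     0
s6        14   0     0
s7        -7   0     0
s8        31   0     2
add column fail_minus_warn = t['fail'] - t['warn']:
status  fail  ok  warn  fail_minus_warn
sensor                                 
s2         0  39     0                0
s6        14   0     0               14
s7        -7   0     0               -7
s8        31   0     2               29
sum of column 'fail_minus_warn' → 36

36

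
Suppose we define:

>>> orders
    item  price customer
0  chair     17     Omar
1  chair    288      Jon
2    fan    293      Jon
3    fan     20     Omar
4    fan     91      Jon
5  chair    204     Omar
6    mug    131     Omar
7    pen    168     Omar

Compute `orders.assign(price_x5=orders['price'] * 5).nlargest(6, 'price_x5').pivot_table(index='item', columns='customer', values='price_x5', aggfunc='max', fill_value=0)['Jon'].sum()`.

2905

add column price_x5 = orders['price'] * 5:
    item  price customer  price_x5
0  chair     17     Omar        85
1  chair    288      Jon      1440
2    fan    293      Jon      1465
3    fan     20     Omar       100
4    fan     91      Jon       455
5  chair    204     Omar      1020
6    mug    131     Omar       655
7    pen    168     Omar       840
take 6 rows with largest price_x5:
    item  price customer  price_x5
2    fan    293      Jon      1465
1  chair    288      Jon      1440
5  chair    204     Omar      1020
7    pen    168     Omar       840
6    mug    131     Omar       655
4    fan     91      Jon       455
pivot: rows=item, cols=customer, max(price_x5):
customer   Jon  Omar
item                
chair     1440  1020
fan       1465     0
mug          0   655
pen          0   840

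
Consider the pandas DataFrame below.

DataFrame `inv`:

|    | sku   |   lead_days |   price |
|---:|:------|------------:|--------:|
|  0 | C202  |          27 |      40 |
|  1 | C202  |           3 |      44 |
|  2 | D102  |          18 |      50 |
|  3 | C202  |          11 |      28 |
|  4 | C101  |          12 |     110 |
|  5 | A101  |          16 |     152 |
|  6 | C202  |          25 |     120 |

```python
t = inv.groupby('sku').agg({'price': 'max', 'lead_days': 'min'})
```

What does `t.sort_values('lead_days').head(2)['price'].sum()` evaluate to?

group by sku: max(price), min(lead_days):
      price  lead_days
sku                   
A101    152         16
C101    110         12
C202    120          3
D102     50         18
sort by lead_days:
      price  lead_days
sku                   
C202    120          3
C101    110         12
A101    152         16
D102     50         18
take first 2 rows:
      price  lead_days
sku                   
C202    120          3
C101    110         12
sum of column 'price' → 230

230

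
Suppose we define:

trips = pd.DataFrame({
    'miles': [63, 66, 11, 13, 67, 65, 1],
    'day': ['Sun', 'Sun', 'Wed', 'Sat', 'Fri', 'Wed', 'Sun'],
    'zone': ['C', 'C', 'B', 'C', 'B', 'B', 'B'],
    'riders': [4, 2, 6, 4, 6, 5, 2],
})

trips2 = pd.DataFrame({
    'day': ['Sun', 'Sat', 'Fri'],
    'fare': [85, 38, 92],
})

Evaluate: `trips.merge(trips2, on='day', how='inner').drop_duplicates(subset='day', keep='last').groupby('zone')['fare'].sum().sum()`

merge on 'day' (how='inner') → 5 rows:
   miles  day zone  riders  fare
0     63  Sun    C       4    85
1     66  Sun    C       2    85
2     13  Sat    C       4    38
3     67  Fri    B       6    92
4      1  Sun    B       2    85
drop duplicate day (keep=last):
   miles  day zone  riders  fare
2     13  Sat    C       4    38
3     67  Fri    B       6    92
4      1  Sun    B       2    85
group by zone, sum of fare:
zone
B    177
C     38
Name: fare, dtype: int64

215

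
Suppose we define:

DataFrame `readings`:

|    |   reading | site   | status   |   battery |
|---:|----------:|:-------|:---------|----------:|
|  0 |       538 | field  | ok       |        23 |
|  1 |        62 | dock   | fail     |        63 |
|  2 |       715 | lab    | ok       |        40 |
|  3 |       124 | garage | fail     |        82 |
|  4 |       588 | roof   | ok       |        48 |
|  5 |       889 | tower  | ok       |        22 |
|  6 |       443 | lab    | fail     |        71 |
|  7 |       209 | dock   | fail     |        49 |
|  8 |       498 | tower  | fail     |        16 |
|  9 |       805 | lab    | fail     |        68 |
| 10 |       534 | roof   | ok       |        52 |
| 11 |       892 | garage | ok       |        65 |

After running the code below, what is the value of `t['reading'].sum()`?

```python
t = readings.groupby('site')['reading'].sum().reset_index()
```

group by site, sum of reading:
site
dock       271
field      538
garage    1016
lab       1963
roof      1122
tower     1387
Name: reading, dtype: int64
reset_index():
     site  reading
0    dock      271
1   field      538
2  garage     1016
3     lab     1963
4    roof     1122
5   tower     1387
sum of column 'reading' → 6297

6297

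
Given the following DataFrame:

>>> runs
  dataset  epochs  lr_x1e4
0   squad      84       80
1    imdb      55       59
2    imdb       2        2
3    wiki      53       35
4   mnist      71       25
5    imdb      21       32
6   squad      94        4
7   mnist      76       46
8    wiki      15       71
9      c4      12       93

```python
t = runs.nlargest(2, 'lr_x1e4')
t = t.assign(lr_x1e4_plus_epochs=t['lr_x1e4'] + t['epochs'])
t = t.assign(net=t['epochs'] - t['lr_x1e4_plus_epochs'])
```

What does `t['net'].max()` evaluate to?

-80

take 2 rows with largest lr_x1e4:
  dataset  epochs  lr_x1e4
9      c4      12       93
0   squad      84       80
add column lr_x1e4_plus_epochs = t['lr_x1e4'] + t['epochs']:
  dataset  epochs  lr_x1e4  lr_x1e4_plus_epochs
9      c4      12       93                  105
0   squad      84       80                  164
add column net = t['epochs'] - t['lr_x1e4_plus_epochs']:
  dataset  epochs  lr_x1e4  lr_x1e4_plus_epochs  net
9      c4      12       93                  105  -93
0   squad      84       80                  164  -80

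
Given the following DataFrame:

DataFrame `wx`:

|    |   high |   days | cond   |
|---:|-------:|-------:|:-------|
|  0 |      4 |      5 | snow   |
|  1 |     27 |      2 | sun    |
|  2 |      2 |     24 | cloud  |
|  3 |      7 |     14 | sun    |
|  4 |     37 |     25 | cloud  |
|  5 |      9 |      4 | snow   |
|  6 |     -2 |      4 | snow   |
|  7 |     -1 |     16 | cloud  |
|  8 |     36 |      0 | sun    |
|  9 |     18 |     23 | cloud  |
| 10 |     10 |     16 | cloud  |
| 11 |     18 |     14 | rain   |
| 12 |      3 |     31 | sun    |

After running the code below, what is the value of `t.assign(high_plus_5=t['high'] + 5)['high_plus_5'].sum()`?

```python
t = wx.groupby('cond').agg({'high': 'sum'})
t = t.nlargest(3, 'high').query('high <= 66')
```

group by cond, sum of high:
       high
cond       
cloud    66
rain     18
snow     11
sun      73
take 3 rows with largest high:
       high
cond       
sun      73
cloud    66
rain     18
filter rows where high <= 66:
       high
cond       
cloud    66
rain     18
add column high_plus_5 = t['high'] + 5:
       high  high_plus_5
cond                    
cloud    66           71
rain     18           23
So sum() = 94.

94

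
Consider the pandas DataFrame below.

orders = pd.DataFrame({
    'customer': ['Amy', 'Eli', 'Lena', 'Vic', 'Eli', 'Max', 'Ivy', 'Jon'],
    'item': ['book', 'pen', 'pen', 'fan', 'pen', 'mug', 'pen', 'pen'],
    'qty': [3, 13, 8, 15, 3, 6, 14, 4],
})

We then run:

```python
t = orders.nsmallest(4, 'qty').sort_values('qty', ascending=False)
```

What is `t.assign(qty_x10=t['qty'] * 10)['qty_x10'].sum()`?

take 4 rows with smallest qty:
  customer  item  qty
0      Amy  book    3
4      Eli   pen    3
7      Jon   pen    4
5      Max   mug    6
sort by qty descending:
  customer  item  qty
5      Max   mug    6
7      Jon   pen    4
0      Amy  book    3
4      Eli   pen    3
add column qty_x10 = t['qty'] * 10:
  customer  item  qty  qty_x10
5      Max   mug    6       60
7      Jon   pen    4       40
0      Amy  book    3       30
4      Eli   pen    3       30
So sum() = 160.

160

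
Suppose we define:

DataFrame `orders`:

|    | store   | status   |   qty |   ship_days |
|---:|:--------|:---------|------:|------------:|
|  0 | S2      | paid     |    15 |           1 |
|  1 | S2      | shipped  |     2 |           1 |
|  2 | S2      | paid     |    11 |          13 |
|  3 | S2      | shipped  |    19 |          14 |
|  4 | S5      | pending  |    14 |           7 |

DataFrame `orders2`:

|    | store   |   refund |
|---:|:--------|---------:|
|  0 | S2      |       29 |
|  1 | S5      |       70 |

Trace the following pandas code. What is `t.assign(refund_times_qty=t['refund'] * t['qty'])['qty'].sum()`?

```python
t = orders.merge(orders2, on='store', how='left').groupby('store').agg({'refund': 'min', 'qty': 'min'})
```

merge on 'store' (how='left') → 5 rows:
  store   status  qty  ship_days  refund
0    S2     paid   15          1      29
1    S2  shipped    2          1      29
2    S2     paid   11         13      29
3    S2  shipped   19         14      29
4    S5  pending   14          7      70
group by store: min(refund), min(qty):
       refund  qty
store             
S2         29    2
S5         70   14
add column refund_times_qty = t['refund'] * t['qty']:
       refund  qty  refund_times_qty
store                               
S2         29    2                58
S5         70   14               980

16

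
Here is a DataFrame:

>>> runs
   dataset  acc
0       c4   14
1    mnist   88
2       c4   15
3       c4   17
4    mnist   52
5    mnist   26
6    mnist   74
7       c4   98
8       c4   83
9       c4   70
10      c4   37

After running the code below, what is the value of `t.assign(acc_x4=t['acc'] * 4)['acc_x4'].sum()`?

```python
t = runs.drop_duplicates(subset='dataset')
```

408

drop duplicate dataset (keep=first):
  dataset  acc
0      c4   14
1   mnist   88
add column acc_x4 = t['acc'] * 4:
  dataset  acc  acc_x4
0      c4   14      56
1   mnist   88     352
Hence 408.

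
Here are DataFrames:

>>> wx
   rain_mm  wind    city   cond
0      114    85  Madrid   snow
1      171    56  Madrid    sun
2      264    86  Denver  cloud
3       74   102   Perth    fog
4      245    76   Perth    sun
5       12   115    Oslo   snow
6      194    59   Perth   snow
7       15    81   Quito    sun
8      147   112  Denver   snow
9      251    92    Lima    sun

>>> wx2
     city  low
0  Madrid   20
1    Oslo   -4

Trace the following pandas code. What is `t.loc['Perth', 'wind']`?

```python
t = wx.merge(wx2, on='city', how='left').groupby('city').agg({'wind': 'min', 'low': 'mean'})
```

merge on 'city' (how='left') → 10 rows:
   rain_mm  wind    city   cond   low
0      114    85  Madrid   snow  20.0
1      171    56  Madrid    sun  20.0
2      264    86  Denver  cloud   NaN
3       74   102   Perth    fog   NaN
4      245    76   Perth    sun   NaN
5       12   115    Oslo   snow  -4.0
6      194    59   Perth   snow   NaN
7       15    81   Quito    sun   NaN
8      147   112  Denver   snow   NaN
9      251    92    Lima    sun   NaN
group by city: min(wind), mean(low):
        wind   low
city              
Denver    86   NaN
Lima      92   NaN
Madrid    56  20.0
Oslo     115  -4.0
Perth     59   NaN
Quito     81   NaN

59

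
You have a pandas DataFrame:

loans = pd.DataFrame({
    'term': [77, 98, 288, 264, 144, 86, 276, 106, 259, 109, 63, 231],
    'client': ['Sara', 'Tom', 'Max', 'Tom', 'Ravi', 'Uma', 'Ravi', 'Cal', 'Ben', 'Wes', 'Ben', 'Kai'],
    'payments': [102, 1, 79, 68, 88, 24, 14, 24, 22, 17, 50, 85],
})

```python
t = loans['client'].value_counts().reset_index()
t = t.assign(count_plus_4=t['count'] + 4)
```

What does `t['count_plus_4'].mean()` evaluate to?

value_counts of client:
client
Tom     2
Ravi    2
Ben     2
Sara    1
Max     1
Uma     1
Cal     1
Wes     1
Kai     1
Name: count, dtype: int64
reset_index():
  client  count
0    Tom      2
1   Ravi      2
2    Ben      2
3   Sara      1
4    Max      1
5    Uma      1
6    Cal      1
7    Wes      1
8    Kai      1
add column count_plus_4 = t['count'] + 4:
  client  count  count_plus_4
0    Tom      2             6
1   Ravi      2             6
2    Ben      2             6
3   Sara      1             5
4    Max      1             5
5    Uma      1             5
6    Cal      1             5
7    Wes      1             5
8    Kai      1             5
Hence 5.33333333333.

5.33333333333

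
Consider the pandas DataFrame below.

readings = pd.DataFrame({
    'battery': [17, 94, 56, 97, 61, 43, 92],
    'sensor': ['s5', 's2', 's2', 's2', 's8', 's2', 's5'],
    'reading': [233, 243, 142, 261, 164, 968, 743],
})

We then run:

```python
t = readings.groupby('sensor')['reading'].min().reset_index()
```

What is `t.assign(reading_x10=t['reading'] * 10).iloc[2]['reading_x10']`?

group by sensor, min of reading:
sensor
s2    142
s5    233
s8    164
Name: reading, dtype: int64
reset_index():
  sensor  reading
0     s2      142
1     s5      233
2     s8      164
add column reading_x10 = t['reading'] * 10:
  sensor  reading  reading_x10
0     s2      142         1420
1     s5      233         2330
2     s8      164         1640
So iloc[2]['reading_x10'] = 1640.

1640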